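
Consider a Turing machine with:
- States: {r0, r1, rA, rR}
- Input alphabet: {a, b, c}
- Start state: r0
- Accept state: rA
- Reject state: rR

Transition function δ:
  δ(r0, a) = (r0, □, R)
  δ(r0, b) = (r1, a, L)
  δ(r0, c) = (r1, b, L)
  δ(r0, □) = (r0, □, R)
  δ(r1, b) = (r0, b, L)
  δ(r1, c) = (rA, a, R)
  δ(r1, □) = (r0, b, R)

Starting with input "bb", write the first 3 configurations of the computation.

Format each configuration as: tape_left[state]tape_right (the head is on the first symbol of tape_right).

Transitions applied:
Step 1: δ(r0, b) = (r1, a, L)
Step 2: δ(r1, □) = (r0, b, R)

The first 3 configurations are:
[r0]bb ⊢ [r1]□ab ⊢ b[r0]ab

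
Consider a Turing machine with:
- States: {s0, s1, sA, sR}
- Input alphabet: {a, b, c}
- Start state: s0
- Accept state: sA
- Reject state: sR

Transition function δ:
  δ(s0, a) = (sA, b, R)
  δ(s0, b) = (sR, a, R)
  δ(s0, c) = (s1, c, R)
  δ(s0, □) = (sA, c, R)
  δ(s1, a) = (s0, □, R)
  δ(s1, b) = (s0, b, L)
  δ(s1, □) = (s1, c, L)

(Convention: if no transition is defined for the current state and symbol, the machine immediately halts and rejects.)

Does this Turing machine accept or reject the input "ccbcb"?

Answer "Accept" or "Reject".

Execution trace:
Initial: [s0]ccbcb
Step 1: δ(s0, c) = (s1, c, R) → c[s1]cbcb

No transition is defined for δ(s1, c). By convention the machine halts and rejects.

Answer: Reject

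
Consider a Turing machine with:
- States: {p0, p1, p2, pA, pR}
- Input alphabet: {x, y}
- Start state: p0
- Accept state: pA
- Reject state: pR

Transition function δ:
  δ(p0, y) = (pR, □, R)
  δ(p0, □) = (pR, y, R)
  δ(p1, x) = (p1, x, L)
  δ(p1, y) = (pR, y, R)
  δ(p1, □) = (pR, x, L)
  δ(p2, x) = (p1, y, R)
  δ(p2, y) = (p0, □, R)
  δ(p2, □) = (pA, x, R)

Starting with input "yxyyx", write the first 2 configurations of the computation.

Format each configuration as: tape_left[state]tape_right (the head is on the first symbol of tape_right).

Transitions applied:
Step 1: δ(p0, y) = (pR, □, R)

The first 2 configurations are:
[p0]yxyyx ⊢ □[pR]xyyx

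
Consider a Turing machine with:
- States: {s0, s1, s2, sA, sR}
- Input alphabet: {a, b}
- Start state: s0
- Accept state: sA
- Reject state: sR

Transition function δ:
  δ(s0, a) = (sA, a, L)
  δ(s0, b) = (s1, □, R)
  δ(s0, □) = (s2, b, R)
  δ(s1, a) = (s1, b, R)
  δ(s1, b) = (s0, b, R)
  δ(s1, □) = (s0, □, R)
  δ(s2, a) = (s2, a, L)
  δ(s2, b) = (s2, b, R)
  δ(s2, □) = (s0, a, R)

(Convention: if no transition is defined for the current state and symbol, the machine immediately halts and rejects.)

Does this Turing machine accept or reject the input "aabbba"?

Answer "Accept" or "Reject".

Execution trace:
Initial: [s0]aabbba
Step 1: δ(s0, a) = (sA, a, L) → [sA]□aabbba

The machine reaches the accept state sA and halts.

Answer: Accept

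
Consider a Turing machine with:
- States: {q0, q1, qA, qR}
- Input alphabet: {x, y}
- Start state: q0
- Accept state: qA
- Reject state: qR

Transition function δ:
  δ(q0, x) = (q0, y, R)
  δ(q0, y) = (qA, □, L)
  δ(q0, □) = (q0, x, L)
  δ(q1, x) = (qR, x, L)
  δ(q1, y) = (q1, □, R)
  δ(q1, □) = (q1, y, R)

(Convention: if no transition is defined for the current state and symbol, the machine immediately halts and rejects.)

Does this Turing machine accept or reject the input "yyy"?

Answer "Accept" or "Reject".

Execution trace:
Initial: [q0]yyy
Step 1: δ(q0, y) = (qA, □, L) → [qA]□□yy

The machine reaches the accept state qA and halts.

Answer: Accept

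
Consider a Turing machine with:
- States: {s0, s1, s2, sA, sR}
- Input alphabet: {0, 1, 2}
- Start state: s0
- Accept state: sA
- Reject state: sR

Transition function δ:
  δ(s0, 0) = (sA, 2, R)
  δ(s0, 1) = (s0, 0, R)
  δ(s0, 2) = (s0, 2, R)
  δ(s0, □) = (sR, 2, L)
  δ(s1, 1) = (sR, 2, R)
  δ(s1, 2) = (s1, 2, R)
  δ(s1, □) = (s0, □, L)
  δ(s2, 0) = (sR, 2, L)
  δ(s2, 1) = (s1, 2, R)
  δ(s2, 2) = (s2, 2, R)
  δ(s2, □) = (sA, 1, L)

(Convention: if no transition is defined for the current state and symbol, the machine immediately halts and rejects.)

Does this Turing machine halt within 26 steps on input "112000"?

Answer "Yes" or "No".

Execution trace:
Initial: [s0]112000
Step 1: δ(s0, 1) = (s0, 0, R) → 0[s0]12000
Step 2: δ(s0, 1) = (s0, 0, R) → 00[s0]2000
Step 3: δ(s0, 2) = (s0, 2, R) → 002[s0]000
Step 4: δ(s0, 0) = (sA, 2, R) → 0022[sA]00

The machine reaches the accept state sA and halts.
The machine halted after 4 steps (within the 26-step bound).

Answer: Yes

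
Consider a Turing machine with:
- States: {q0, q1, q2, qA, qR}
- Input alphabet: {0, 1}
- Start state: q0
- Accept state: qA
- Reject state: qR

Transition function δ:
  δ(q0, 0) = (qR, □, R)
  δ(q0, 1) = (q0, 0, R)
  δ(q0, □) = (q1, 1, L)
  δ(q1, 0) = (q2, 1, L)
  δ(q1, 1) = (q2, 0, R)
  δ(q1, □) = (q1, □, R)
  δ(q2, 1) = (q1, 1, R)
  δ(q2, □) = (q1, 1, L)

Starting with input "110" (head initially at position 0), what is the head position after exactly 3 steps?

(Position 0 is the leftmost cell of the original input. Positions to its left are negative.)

Execution trace (head position shown):
Step 0: [q0]110  (head at position 0)
Step 1: move right → 0[q0]10  (head at position 1)
Step 2: move right → 00[q0]0  (head at position 2)
Step 3: move right → 00□[qR]□  (head at position 3)

After 3 steps, the head is at position 3.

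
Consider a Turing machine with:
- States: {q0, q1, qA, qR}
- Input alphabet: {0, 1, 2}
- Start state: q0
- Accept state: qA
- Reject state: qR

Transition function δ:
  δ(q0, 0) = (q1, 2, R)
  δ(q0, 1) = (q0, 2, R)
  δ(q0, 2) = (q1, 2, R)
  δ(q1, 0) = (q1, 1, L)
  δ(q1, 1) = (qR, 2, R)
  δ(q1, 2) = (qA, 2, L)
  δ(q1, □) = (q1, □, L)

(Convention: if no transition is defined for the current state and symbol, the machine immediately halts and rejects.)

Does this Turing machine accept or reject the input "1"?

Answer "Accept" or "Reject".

Execution trace:
Initial: [q0]1
Step 1: δ(q0, 1) = (q0, 2, R) → 2[q0]□

No transition is defined for δ(q0, □). By convention the machine halts and rejects.

Answer: Reject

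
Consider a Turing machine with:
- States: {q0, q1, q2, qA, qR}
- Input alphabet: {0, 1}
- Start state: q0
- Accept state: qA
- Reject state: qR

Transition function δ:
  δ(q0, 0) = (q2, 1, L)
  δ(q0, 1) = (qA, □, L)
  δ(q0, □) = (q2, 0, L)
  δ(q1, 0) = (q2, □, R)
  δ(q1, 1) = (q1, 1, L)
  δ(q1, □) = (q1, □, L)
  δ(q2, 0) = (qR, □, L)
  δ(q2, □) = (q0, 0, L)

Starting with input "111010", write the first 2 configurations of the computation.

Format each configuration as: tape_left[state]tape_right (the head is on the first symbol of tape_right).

Transitions applied:
Step 1: δ(q0, 1) = (qA, □, L)

The first 2 configurations are:
[q0]111010 ⊢ [qA]□□11010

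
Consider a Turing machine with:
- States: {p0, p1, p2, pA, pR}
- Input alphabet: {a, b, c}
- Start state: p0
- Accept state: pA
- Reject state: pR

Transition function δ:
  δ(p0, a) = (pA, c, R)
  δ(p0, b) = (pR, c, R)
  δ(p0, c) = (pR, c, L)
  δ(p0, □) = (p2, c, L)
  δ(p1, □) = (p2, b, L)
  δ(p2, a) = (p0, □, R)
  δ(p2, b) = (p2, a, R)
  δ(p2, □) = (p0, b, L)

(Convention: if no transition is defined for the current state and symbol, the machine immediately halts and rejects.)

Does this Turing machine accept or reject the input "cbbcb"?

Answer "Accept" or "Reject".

Execution trace:
Initial: [p0]cbbcb
Step 1: δ(p0, c) = (pR, c, L) → [pR]□cbbcb

The machine reaches the reject state pR and halts.

Answer: Reject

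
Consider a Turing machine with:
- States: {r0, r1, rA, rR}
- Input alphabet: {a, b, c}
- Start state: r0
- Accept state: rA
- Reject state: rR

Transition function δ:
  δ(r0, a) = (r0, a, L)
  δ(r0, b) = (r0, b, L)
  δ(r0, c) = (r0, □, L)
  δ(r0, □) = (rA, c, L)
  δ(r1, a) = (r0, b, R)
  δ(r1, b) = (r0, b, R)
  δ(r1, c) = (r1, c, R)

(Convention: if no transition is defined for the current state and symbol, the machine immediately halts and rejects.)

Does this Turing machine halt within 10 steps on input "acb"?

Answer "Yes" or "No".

Execution trace:
Initial: [r0]acb
Step 1: δ(r0, a) = (r0, a, L) → [r0]□acb
Step 2: δ(r0, □) = (rA, c, L) → [rA]□cacb

The machine reaches the accept state rA and halts.
The machine halted after 2 steps (within the 10-step bound).

Answer: Yes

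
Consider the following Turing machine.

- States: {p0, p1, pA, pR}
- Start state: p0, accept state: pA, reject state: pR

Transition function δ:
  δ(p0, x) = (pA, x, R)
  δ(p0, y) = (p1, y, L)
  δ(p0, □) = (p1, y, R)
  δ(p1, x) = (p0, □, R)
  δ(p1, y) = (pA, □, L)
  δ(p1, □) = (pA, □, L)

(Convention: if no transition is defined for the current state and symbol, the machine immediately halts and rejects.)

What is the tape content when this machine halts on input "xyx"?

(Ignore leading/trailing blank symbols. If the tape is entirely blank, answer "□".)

Execution trace:
Initial: [p0]xyx
Step 1: δ(p0, x) = (pA, x, R) → x[pA]yx

The machine reaches the accept state pA and halts.

Final tape (ignoring leading/trailing blanks): xyx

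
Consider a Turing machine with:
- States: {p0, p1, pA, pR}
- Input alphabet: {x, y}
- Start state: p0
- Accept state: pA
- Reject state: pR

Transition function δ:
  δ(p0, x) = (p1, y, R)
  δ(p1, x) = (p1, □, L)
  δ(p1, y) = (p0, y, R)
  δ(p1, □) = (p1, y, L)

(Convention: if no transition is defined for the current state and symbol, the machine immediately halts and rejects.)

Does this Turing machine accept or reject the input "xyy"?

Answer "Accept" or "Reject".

Execution trace:
Initial: [p0]xyy
Step 1: δ(p0, x) = (p1, y, R) → y[p1]yy
Step 2: δ(p1, y) = (p0, y, R) → yy[p0]y

No transition is defined for δ(p0, y). By convention the machine halts and rejects.

Answer: Reject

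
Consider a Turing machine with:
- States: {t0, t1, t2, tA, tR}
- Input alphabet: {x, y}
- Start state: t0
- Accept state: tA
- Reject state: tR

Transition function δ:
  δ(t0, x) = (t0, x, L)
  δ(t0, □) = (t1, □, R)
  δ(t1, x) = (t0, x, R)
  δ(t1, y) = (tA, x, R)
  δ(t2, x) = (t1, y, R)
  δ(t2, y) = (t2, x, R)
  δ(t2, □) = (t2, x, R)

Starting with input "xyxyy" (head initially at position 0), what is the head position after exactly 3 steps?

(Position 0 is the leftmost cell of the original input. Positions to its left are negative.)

Execution trace (head position shown):
Step 0: [t0]xyxyy  (head at position 0)
Step 1: move left → [t0]□xyxyy  (head at position -1)
Step 2: move right → □[t1]xyxyy  (head at position 0)
Step 3: move right → □x[t0]yxyy  (head at position 1)

After 3 steps, the head is at position 1.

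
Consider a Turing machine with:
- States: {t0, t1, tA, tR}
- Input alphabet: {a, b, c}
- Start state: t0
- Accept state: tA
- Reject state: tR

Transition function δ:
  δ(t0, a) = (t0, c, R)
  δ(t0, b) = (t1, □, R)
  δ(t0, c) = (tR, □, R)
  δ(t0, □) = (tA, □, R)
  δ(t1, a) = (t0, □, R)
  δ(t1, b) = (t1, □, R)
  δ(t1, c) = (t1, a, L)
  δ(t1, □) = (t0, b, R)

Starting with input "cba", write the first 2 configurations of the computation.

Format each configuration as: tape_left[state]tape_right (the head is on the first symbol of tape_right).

Transitions applied:
Step 1: δ(t0, c) = (tR, □, R)

The first 2 configurations are:
[t0]cba ⊢ □[tR]ba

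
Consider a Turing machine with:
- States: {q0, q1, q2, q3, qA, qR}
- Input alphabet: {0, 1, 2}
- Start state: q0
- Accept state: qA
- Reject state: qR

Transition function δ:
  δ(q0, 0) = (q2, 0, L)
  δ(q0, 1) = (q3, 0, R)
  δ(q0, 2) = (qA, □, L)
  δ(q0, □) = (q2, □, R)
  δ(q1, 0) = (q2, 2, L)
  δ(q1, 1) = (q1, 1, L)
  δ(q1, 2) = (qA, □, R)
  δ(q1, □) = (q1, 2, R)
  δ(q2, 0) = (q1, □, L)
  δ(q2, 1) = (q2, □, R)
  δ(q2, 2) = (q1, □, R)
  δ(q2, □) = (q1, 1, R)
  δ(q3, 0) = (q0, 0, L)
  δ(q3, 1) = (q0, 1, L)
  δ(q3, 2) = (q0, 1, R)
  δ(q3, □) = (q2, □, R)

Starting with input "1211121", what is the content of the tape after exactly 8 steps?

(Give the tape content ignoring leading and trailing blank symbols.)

Execution trace:
Initial: [q0]1211121
Step 1: δ(q0, 1) = (q3, 0, R) → 0[q3]211121
Step 2: δ(q3, 2) = (q0, 1, R) → 01[q0]11121
Step 3: δ(q0, 1) = (q3, 0, R) → 010[q3]1121
Step 4: δ(q3, 1) = (q0, 1, L) → 01[q0]01121
Step 5: δ(q0, 0) = (q2, 0, L) → 0[q2]101121
Step 6: δ(q2, 1) = (q2, □, R) → 0□[q2]01121
Step 7: δ(q2, 0) = (q1, □, L) → 0[q1]□□1121
Step 8: δ(q1, □) = (q1, 2, R) → 02[q1]□1121

After 8 steps, the tape (ignoring leading/trailing blanks) is: 02□1121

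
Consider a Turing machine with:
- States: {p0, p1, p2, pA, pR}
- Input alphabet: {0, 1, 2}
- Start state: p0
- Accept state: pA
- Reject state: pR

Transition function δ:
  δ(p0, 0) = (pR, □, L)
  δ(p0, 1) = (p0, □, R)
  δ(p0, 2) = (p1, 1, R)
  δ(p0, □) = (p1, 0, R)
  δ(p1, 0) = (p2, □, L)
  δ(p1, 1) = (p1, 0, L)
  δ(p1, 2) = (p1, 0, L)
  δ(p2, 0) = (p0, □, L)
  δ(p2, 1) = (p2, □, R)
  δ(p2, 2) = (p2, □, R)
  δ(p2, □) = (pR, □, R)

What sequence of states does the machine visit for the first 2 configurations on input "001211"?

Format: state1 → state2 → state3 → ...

Execution trace:
Initial: [p0]001211
Step 1: δ(p0, 0) = (pR, □, L) → [pR]□□01211

The machine reaches the reject state pR and halts.

State sequence: p0 → pR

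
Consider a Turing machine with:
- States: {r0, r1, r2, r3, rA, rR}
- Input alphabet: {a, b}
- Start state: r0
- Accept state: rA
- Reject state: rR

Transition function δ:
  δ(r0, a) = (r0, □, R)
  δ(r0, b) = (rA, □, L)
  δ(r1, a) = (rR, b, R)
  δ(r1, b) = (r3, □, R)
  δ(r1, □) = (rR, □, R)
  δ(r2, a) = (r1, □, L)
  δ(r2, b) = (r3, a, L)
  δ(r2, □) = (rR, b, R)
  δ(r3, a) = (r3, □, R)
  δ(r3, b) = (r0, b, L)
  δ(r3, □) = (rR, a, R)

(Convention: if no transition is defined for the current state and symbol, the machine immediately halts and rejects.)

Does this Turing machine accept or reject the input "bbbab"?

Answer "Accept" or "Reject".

Execution trace:
Initial: [r0]bbbab
Step 1: δ(r0, b) = (rA, □, L) → [rA]□□bbab

The machine reaches the accept state rA and halts.

Answer: Accept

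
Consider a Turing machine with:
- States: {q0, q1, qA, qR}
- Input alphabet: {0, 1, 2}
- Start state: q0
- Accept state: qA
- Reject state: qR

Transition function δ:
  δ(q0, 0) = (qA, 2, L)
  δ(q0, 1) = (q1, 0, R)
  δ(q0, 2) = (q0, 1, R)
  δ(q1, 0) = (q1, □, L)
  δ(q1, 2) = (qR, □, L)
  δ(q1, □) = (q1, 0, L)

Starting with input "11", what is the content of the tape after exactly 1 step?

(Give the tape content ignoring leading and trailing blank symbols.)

Execution trace:
Initial: [q0]11
Step 1: δ(q0, 1) = (q1, 0, R) → 0[q1]1

No transition is defined for δ(q1, 1). By convention the machine halts and rejects.

After 1 step, the tape (ignoring leading/trailing blanks) is: 01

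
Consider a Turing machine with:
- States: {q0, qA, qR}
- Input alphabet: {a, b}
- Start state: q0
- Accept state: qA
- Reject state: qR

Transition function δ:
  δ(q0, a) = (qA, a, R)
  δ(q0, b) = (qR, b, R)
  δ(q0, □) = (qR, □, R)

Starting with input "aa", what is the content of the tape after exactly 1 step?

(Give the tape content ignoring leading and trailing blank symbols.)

Execution trace:
Initial: [q0]aa
Step 1: δ(q0, a) = (qA, a, R) → a[qA]a

The machine reaches the accept state qA and halts.

After 1 step, the tape (ignoring leading/trailing blanks) is: aa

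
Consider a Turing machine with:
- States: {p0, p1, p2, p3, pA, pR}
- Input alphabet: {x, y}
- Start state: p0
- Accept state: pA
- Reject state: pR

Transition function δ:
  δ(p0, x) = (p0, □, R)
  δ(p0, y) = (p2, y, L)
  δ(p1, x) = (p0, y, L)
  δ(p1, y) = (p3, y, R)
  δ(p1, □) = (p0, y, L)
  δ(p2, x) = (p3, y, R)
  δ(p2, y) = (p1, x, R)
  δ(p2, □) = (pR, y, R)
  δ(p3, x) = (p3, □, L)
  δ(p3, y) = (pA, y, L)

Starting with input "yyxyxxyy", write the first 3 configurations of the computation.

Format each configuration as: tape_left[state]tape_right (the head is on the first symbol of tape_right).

Transitions applied:
Step 1: δ(p0, y) = (p2, y, L)
Step 2: δ(p2, □) = (pR, y, R)

The first 3 configurations are:
[p0]yyxyxxyy ⊢ [p2]□yyxyxxyy ⊢ y[pR]yyxyxxyy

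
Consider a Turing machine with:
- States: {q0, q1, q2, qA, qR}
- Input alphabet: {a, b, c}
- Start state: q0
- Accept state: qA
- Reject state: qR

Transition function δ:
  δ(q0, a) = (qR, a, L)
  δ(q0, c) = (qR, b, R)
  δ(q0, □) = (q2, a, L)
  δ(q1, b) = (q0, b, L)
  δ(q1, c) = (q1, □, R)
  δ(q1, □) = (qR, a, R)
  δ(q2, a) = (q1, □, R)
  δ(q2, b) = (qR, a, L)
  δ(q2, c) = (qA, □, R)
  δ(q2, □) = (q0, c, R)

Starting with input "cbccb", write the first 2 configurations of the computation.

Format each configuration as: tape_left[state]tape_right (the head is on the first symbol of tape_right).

Transitions applied:
Step 1: δ(q0, c) = (qR, b, R)

The first 2 configurations are:
[q0]cbccb ⊢ b[qR]bccb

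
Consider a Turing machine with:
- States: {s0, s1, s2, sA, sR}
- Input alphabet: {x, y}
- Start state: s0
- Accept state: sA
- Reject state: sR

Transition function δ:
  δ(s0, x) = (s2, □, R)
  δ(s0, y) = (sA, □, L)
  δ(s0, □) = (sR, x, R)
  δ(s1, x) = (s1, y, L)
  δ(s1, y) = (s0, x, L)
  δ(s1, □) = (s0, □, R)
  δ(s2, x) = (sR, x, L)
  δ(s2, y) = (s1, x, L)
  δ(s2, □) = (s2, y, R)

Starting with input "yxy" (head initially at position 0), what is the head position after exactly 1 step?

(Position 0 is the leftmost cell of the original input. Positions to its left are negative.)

Execution trace (head position shown):
Step 0: [s0]yxy  (head at position 0)
Step 1: move left → [sA]□□xy  (head at position -1)

After 1 step, the head is at position -1.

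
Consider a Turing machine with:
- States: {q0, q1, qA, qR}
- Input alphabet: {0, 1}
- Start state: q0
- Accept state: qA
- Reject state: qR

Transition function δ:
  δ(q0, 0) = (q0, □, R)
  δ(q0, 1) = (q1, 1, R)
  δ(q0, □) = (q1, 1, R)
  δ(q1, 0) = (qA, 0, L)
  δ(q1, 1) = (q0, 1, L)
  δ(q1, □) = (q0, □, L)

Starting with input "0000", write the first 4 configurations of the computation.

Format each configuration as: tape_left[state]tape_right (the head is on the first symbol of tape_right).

Transitions applied:
Step 1: δ(q0, 0) = (q0, □, R)
Step 2: δ(q0, 0) = (q0, □, R)
Step 3: δ(q0, 0) = (q0, □, R)

The first 4 configurations are:
[q0]0000 ⊢ □[q0]000 ⊢ □□[q0]00 ⊢ □□□[q0]0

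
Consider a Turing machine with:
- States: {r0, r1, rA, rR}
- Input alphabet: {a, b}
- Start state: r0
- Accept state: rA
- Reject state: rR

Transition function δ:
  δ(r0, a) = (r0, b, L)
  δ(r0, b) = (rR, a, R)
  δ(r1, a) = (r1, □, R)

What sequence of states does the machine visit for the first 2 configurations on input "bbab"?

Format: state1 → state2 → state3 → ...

Execution trace:
Initial: [r0]bbab
Step 1: δ(r0, b) = (rR, a, R) → a[rR]bab

The machine reaches the reject state rR and halts.

State sequence: r0 → rR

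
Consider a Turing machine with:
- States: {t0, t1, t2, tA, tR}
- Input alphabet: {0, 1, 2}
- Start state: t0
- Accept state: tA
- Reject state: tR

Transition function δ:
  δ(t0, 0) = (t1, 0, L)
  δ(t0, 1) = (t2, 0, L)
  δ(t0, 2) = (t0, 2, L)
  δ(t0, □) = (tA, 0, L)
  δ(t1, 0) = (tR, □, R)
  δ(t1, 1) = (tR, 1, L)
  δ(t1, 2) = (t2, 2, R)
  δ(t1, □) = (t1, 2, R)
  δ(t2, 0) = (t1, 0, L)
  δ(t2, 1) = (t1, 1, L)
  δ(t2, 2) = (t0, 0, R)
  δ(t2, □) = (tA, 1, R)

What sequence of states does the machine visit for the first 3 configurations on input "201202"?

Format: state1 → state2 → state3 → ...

Execution trace:
Initial: [t0]201202
Step 1: δ(t0, 2) = (t0, 2, L) → [t0]□201202
Step 2: δ(t0, □) = (tA, 0, L) → [tA]□0201202

The machine reaches the accept state tA and halts.

State sequence: t0 → t0 → tA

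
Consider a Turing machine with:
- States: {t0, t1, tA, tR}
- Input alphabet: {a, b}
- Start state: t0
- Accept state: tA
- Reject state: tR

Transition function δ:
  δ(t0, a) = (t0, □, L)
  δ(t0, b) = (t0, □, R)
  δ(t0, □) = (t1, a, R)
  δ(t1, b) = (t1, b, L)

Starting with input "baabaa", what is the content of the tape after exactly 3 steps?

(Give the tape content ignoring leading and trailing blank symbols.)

Execution trace:
Initial: [t0]baabaa
Step 1: δ(t0, b) = (t0, □, R) → □[t0]aabaa
Step 2: δ(t0, a) = (t0, □, L) → [t0]□□abaa
Step 3: δ(t0, □) = (t1, a, R) → a[t1]□abaa

No transition is defined for δ(t1, □). By convention the machine halts and rejects.

After 3 steps, the tape (ignoring leading/trailing blanks) is: a□abaa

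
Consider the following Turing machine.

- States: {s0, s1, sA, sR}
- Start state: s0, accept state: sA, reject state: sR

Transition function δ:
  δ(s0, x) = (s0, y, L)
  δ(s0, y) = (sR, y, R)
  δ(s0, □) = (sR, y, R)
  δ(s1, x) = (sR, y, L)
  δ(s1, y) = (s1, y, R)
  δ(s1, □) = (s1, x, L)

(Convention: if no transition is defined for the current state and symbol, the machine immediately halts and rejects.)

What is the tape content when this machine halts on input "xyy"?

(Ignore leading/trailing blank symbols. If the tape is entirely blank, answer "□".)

Execution trace:
Initial: [s0]xyy
Step 1: δ(s0, x) = (s0, y, L) → [s0]□yyy
Step 2: δ(s0, □) = (sR, y, R) → y[sR]yyy

The machine reaches the reject state sR and halts.

Final tape (ignoring leading/trailing blanks): yyyy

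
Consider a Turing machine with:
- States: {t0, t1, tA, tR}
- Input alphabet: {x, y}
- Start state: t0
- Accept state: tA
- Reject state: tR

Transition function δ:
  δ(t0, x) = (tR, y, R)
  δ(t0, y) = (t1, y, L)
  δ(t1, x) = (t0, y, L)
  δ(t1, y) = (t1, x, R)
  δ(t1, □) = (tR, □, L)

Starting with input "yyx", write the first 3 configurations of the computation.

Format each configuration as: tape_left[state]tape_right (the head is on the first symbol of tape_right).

Transitions applied:
Step 1: δ(t0, y) = (t1, y, L)
Step 2: δ(t1, □) = (tR, □, L)

The first 3 configurations are:
[t0]yyx ⊢ [t1]□yyx ⊢ [tR]□□yyx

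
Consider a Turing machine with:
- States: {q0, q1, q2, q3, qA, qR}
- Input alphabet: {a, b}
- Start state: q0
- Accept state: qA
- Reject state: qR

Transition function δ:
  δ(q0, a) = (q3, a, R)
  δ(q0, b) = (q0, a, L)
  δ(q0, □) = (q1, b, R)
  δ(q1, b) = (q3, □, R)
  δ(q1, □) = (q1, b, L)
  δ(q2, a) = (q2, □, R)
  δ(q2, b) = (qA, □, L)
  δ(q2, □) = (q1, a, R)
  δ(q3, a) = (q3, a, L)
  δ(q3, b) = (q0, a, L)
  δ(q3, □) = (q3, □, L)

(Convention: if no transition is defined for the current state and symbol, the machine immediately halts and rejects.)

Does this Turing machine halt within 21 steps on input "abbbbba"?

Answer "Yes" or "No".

Execution trace:
Initial: [q0]abbbbba
Step 1: δ(q0, a) = (q3, a, R) → a[q3]bbbbba
Step 2: δ(q3, b) = (q0, a, L) → [q0]aabbbba
Step 3: δ(q0, a) = (q3, a, R) → a[q3]abbbba
Step 4: δ(q3, a) = (q3, a, L) → [q3]aabbbba
Step 5: δ(q3, a) = (q3, a, L) → [q3]□aabbbba
Step 6: δ(q3, □) = (q3, □, L) → [q3]□□aabbbba
Step 7: δ(q3, □) = (q3, □, L) → [q3]□□□aabbbba
Step 8: δ(q3, □) = (q3, □, L) → [q3]□□□□aabbbba
Step 9: δ(q3, □) = (q3, □, L) → [q3]□□□□□aabbbba
Step 10: δ(q3, □) = (q3, □, L) → [q3]□□□□□□aabbbba
Step 11: δ(q3, □) = (q3, □, L) → [q3]□□□□□□□aabbbba
Step 12: δ(q3, □) = (q3, □, L) → [q3]□□□□□□□□aabbbba
Step 13: δ(q3, □) = (q3, □, L) → [q3]□□□□□□□□□aabbbba
Step 14: δ(q3, □) = (q3, □, L) → [q3]□□□□□□□□□□aabbbba
Step 15: δ(q3, □) = (q3, □, L) → [q3]□□□□□□□□□□□aabbbba
Step 16: δ(q3, □) = (q3, □, L) → [q3]□□□□□□□□□□□□aabbbba
Step 17: δ(q3, □) = (q3, □, L) → [q3]□□□□□□□□□□□□□aabbbba
Step 18: δ(q3, □) = (q3, □, L) → [q3]□□□□□□□□□□□□□□aabbbba
Step 19: δ(q3, □) = (q3, □, L) → [q3]□□□□□□□□□□□□□□□aabbbba
Step 20: δ(q3, □) = (q3, □, L) → [q3]□□□□□□□□□□□□□□□□aabbbba
Step 21: δ(q3, □) = (q3, □, L) → [q3]□□□□□□□□□□□□□□□□□aabbbba

The machine has not reached a halting state after 21 steps.
The machine did not halt within the 21-step bound.

Answer: No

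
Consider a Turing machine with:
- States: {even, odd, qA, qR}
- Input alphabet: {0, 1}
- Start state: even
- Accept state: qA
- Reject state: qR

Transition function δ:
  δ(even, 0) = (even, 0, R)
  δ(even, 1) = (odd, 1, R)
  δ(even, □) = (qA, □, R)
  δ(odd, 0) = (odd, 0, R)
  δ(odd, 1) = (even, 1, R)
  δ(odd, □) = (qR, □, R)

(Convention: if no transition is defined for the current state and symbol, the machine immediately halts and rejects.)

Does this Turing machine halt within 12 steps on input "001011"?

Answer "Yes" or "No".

Execution trace:
Initial: [even]001011
Step 1: δ(even, 0) = (even, 0, R) → 0[even]01011
Step 2: δ(even, 0) = (even, 0, R) → 00[even]1011
Step 3: δ(even, 1) = (odd, 1, R) → 001[odd]011
Step 4: δ(odd, 0) = (odd, 0, R) → 0010[odd]11
Step 5: δ(odd, 1) = (even, 1, R) → 00101[even]1
Step 6: δ(even, 1) = (odd, 1, R) → 001011[odd]□
Step 7: δ(odd, □) = (qR, □, R) → 001011□[qR]□

The machine reaches the reject state qR and halts.
The machine halted after 7 steps (within the 12-step bound).

Answer: Yes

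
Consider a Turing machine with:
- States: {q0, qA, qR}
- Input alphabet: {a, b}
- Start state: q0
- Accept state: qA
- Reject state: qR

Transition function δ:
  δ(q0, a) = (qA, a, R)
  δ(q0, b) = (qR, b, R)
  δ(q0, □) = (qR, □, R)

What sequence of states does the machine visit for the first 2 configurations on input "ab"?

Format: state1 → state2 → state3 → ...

Execution trace:
Initial: [q0]ab
Step 1: δ(q0, a) = (qA, a, R) → a[qA]b

The machine reaches the accept state qA and halts.

State sequence: q0 → qA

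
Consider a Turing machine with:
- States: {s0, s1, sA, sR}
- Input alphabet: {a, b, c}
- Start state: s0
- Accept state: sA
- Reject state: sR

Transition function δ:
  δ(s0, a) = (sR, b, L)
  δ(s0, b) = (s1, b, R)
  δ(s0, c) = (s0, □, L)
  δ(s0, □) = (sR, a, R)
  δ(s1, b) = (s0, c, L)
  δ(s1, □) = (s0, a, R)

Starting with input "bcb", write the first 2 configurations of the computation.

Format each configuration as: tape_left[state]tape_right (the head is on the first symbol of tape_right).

Transitions applied:
Step 1: δ(s0, b) = (s1, b, R)

The first 2 configurations are:
[s0]bcb ⊢ b[s1]cb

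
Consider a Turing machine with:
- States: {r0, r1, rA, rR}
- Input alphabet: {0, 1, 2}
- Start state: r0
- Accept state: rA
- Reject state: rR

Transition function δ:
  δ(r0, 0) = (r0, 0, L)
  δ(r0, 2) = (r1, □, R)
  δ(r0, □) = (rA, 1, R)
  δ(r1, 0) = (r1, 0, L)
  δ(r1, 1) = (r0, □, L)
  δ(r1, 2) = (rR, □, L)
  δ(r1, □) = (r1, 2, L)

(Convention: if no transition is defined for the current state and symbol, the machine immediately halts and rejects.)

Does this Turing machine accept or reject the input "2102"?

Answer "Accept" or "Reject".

Execution trace:
Initial: [r0]2102
Step 1: δ(r0, 2) = (r1, □, R) → □[r1]102
Step 2: δ(r1, 1) = (r0, □, L) → [r0]□□02
Step 3: δ(r0, □) = (rA, 1, R) → 1[rA]□02

The machine reaches the accept state rA and halts.

Answer: Accept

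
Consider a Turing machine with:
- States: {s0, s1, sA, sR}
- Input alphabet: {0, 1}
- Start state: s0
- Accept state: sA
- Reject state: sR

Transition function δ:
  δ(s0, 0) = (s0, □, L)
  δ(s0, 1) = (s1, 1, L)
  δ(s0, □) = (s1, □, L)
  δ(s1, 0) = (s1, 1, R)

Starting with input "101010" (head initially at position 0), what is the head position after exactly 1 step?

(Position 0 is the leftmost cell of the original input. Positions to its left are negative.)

Execution trace (head position shown):
Step 0: [s0]101010  (head at position 0)
Step 1: move left → [s1]□101010  (head at position -1)

After 1 step, the head is at position -1.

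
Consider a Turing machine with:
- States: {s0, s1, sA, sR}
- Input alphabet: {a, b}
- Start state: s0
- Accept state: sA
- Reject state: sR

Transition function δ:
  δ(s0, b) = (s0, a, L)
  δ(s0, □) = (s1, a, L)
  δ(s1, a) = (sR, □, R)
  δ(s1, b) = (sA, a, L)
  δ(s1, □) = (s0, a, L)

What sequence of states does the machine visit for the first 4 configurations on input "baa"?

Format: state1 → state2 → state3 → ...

Execution trace:
Initial: [s0]baa
Step 1: δ(s0, b) = (s0, a, L) → [s0]□aaa
Step 2: δ(s0, □) = (s1, a, L) → [s1]□aaaa
Step 3: δ(s1, □) = (s0, a, L) → [s0]□aaaaa

State sequence: s0 → s0 → s1 → s0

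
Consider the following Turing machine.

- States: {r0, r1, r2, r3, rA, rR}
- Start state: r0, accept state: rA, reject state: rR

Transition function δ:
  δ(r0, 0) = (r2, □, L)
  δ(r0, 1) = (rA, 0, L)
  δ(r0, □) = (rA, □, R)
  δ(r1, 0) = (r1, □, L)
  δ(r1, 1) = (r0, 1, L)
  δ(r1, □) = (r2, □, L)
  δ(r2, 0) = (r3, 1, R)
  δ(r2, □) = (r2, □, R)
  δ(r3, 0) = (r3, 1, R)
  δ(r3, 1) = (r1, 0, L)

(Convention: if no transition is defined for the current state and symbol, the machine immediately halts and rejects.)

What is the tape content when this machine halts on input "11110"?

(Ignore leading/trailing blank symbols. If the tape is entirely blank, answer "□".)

Execution trace:
Initial: [r0]11110
Step 1: δ(r0, 1) = (rA, 0, L) → [rA]□01110

The machine reaches the accept state rA and halts.

Final tape (ignoring leading/trailing blanks): 01110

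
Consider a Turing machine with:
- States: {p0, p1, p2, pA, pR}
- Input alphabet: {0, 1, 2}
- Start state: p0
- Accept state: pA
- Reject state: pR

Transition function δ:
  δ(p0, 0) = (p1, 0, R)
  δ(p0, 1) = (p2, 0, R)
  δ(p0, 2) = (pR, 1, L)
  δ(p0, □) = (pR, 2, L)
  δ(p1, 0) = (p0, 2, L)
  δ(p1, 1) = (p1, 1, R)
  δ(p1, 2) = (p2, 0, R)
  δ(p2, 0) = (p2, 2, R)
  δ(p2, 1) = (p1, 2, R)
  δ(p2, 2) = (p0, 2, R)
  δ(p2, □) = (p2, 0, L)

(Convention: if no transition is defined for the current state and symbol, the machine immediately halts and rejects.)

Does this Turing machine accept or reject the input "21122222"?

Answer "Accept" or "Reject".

Execution trace:
Initial: [p0]21122222
Step 1: δ(p0, 2) = (pR, 1, L) → [pR]□11122222

The machine reaches the reject state pR and halts.

Answer: Reject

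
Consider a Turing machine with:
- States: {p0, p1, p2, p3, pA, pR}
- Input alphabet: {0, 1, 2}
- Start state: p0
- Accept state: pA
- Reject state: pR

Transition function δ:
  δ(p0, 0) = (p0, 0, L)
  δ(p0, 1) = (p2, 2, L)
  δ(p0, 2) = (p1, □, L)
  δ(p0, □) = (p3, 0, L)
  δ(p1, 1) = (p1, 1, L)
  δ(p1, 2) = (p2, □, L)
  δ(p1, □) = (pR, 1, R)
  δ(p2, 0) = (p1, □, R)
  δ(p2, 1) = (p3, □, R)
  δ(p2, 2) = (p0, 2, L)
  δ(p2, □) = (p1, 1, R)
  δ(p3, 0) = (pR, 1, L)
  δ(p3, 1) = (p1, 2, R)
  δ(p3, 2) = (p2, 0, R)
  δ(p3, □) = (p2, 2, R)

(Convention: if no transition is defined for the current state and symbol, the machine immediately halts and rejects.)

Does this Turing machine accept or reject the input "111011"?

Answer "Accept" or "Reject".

Execution trace:
Initial: [p0]111011
Step 1: δ(p0, 1) = (p2, 2, L) → [p2]□211011
Step 2: δ(p2, □) = (p1, 1, R) → 1[p1]211011
Step 3: δ(p1, 2) = (p2, □, L) → [p2]1□11011
Step 4: δ(p2, 1) = (p3, □, R) → □[p3]□11011
Step 5: δ(p3, □) = (p2, 2, R) → □2[p2]11011
Step 6: δ(p2, 1) = (p3, □, R) → □2□[p3]1011
Step 7: δ(p3, 1) = (p1, 2, R) → □2□2[p1]011

No transition is defined for δ(p1, 0). By convention the machine halts and rejects.

Answer: Reject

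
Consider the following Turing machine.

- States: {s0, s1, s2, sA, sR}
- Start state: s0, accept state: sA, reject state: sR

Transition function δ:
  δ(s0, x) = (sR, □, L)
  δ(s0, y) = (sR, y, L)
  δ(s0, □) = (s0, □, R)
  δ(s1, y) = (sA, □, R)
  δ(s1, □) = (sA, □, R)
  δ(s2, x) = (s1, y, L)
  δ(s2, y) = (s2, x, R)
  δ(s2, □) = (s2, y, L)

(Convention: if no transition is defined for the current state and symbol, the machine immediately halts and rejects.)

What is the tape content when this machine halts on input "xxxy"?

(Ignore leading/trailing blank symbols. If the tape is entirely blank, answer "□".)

Execution trace:
Initial: [s0]xxxy
Step 1: δ(s0, x) = (sR, □, L) → [sR]□□xxy

The machine reaches the reject state sR and halts.

Final tape (ignoring leading/trailing blanks): xxy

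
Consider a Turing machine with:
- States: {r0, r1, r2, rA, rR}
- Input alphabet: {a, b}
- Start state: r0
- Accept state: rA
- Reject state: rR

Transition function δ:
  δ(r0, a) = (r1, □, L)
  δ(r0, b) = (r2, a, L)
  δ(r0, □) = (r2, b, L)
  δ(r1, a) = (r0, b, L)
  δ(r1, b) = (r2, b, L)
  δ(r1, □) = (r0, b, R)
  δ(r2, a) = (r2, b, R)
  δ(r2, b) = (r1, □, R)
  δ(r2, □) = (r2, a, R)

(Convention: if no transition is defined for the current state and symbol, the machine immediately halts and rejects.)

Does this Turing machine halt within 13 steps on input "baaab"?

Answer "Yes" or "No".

Execution trace:
Initial: [r0]baaab
Step 1: δ(r0, b) = (r2, a, L) → [r2]□aaaab
Step 2: δ(r2, □) = (r2, a, R) → a[r2]aaaab
Step 3: δ(r2, a) = (r2, b, R) → ab[r2]aaab
Step 4: δ(r2, a) = (r2, b, R) → abb[r2]aab
Step 5: δ(r2, a) = (r2, b, R) → abbb[r2]ab
Step 6: δ(r2, a) = (r2, b, R) → abbbb[r2]b
Step 7: δ(r2, b) = (r1, □, R) → abbbb□[r1]□
Step 8: δ(r1, □) = (r0, b, R) → abbbb□b[r0]□
Step 9: δ(r0, □) = (r2, b, L) → abbbb□[r2]bb
Step 10: δ(r2, b) = (r1, □, R) → abbbb□□[r1]b
Step 11: δ(r1, b) = (r2, b, L) → abbbb□[r2]□b
Step 12: δ(r2, □) = (r2, a, R) → abbbb□a[r2]b
Step 13: δ(r2, b) = (r1, □, R) → abbbb□a□[r1]□

The machine has not reached a halting state after 13 steps.
The machine did not halt within the 13-step bound.

Answer: No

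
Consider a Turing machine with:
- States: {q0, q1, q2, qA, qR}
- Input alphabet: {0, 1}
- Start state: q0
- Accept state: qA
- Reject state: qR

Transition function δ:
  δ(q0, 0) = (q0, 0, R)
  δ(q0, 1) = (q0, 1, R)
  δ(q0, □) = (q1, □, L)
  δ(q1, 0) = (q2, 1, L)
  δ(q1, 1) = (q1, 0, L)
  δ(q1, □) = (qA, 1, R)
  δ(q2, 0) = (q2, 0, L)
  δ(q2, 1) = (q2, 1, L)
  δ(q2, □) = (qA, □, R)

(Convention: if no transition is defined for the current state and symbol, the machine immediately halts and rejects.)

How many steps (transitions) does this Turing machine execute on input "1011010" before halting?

Execution trace:
Initial: [q0]1011010
Step 1: δ(q0, 1) = (q0, 1, R) → 1[q0]011010
Step 2: δ(q0, 0) = (q0, 0, R) → 10[q0]11010
Step 3: δ(q0, 1) = (q0, 1, R) → 101[q0]1010
Step 4: δ(q0, 1) = (q0, 1, R) → 1011[q0]010
Step 5: δ(q0, 0) = (q0, 0, R) → 10110[q0]10
Step 6: δ(q0, 1) = (q0, 1, R) → 101101[q0]0
Step 7: δ(q0, 0) = (q0, 0, R) → 1011010[q0]□
Step 8: δ(q0, □) = (q1, □, L) → 101101[q1]0□
Step 9: δ(q1, 0) = (q2, 1, L) → 10110[q2]11□
Step 10: δ(q2, 1) = (q2, 1, L) → 1011[q2]011□
Step 11: δ(q2, 0) = (q2, 0, L) → 101[q2]1011□
Step 12: δ(q2, 1) = (q2, 1, L) → 10[q2]11011□
Step 13: δ(q2, 1) = (q2, 1, L) → 1[q2]011011□
Step 14: δ(q2, 0) = (q2, 0, L) → [q2]1011011□
Step 15: δ(q2, 1) = (q2, 1, L) → [q2]□1011011□
Step 16: δ(q2, □) = (qA, □, R) → □[qA]1011011□

The machine reaches the accept state qA and halts.

The machine executed 16 steps before halting.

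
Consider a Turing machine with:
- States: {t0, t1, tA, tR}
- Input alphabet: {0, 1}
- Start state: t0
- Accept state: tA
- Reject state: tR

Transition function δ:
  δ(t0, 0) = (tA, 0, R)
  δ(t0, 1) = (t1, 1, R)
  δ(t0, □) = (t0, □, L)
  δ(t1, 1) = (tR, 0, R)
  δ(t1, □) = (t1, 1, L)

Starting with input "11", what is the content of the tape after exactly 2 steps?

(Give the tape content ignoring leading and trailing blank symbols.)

Execution trace:
Initial: [t0]11
Step 1: δ(t0, 1) = (t1, 1, R) → 1[t1]1
Step 2: δ(t1, 1) = (tR, 0, R) → 10[tR]□

The machine reaches the reject state tR and halts.

After 2 steps, the tape (ignoring leading/trailing blanks) is: 10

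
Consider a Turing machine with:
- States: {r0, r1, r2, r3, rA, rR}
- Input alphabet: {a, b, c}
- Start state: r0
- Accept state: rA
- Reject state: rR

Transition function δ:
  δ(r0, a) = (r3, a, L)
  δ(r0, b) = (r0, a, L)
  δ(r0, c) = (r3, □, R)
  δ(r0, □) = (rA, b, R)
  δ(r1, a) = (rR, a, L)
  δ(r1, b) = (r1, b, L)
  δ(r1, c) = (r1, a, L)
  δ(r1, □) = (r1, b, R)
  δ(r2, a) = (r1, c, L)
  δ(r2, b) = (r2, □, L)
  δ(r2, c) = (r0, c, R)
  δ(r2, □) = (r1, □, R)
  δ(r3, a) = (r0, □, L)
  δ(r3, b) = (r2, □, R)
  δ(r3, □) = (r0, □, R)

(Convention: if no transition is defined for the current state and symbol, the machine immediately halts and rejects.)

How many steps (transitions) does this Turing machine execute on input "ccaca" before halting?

Execution trace:
Initial: [r0]ccaca
Step 1: δ(r0, c) = (r3, □, R) → □[r3]caca

No transition is defined for δ(r3, c). By convention the machine halts and rejects.

The machine executed 1 step before halting.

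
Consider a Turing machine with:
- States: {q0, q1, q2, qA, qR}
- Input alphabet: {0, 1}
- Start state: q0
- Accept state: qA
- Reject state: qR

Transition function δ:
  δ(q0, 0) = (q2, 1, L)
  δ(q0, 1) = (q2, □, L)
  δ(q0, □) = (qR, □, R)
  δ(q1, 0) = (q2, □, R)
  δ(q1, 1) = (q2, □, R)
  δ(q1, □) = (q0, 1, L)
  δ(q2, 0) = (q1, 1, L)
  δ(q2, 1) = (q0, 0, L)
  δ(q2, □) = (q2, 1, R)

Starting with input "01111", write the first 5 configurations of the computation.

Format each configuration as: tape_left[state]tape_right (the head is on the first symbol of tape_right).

Transitions applied:
Step 1: δ(q0, 0) = (q2, 1, L)
Step 2: δ(q2, □) = (q2, 1, R)
Step 3: δ(q2, 1) = (q0, 0, L)
Step 4: δ(q0, 1) = (q2, □, L)

The first 5 configurations are:
[q0]01111 ⊢ [q2]□11111 ⊢ 1[q2]11111 ⊢ [q0]101111 ⊢ [q2]□□01111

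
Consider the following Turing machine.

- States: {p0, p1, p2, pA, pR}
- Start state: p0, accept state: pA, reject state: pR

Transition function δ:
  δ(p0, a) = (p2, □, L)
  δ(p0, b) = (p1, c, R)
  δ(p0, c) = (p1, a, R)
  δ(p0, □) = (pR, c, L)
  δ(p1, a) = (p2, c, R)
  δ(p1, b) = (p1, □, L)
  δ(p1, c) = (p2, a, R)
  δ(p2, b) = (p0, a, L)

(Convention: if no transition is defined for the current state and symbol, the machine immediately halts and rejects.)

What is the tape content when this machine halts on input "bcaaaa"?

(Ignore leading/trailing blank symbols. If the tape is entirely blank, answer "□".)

Execution trace:
Initial: [p0]bcaaaa
Step 1: δ(p0, b) = (p1, c, R) → c[p1]caaaa
Step 2: δ(p1, c) = (p2, a, R) → ca[p2]aaaa

No transition is defined for δ(p2, a). By convention the machine halts and rejects.

Final tape (ignoring leading/trailing blanks): caaaaa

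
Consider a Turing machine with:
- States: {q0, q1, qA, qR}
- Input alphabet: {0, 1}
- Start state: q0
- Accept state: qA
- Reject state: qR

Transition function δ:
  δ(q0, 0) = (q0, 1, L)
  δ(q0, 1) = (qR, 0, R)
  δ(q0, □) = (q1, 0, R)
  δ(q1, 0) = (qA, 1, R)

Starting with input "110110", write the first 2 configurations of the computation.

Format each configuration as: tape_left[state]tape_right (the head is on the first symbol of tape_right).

Transitions applied:
Step 1: δ(q0, 1) = (qR, 0, R)

The first 2 configurations are:
[q0]110110 ⊢ 0[qR]10110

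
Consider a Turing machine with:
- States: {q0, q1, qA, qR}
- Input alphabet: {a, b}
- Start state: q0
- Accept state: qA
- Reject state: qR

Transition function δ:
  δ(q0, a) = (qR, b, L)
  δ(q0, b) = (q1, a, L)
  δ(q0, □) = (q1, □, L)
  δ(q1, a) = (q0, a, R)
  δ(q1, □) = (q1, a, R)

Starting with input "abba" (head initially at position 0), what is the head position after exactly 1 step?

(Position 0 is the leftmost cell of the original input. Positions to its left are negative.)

Execution trace (head position shown):
Step 0: [q0]abba  (head at position 0)
Step 1: move left → [qR]□bbba  (head at position -1)

After 1 step, the head is at position -1.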